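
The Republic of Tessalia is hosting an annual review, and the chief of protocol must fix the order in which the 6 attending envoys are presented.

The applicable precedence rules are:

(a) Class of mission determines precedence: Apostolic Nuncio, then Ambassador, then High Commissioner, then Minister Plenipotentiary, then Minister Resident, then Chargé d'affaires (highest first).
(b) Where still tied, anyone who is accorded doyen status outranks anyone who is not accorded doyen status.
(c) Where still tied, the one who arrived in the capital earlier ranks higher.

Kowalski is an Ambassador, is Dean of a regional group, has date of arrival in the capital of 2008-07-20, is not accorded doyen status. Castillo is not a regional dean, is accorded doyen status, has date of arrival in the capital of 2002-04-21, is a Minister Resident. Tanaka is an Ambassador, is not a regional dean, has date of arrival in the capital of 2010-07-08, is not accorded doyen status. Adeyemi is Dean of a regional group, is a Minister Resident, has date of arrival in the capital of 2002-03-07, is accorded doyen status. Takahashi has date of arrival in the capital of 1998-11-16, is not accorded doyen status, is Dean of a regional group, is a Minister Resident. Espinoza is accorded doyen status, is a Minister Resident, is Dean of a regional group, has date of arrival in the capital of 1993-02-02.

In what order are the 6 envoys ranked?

By class of mission: Kowalski and Tanaka (Ambassador); then Espinoza, Adeyemi, Castillo and Takahashi (Minister Resident).
Kowalski and Tanaka are each not accorded doyen status, so the next rule applies.
Among Kowalski and Tanaka, by date of arrival in the capital (earlier first): Kowalski (2008-07-20) before Tanaka (2010-07-08).
Among Espinoza, Adeyemi, Castillo and Takahashi, accorded doyen status before not accorded doyen status: Espinoza, Adeyemi and Castillo (accorded doyen status) before Takahashi (not accorded doyen status).
Among Espinoza, Adeyemi and Castillo, by date of arrival in the capital (earlier first): Espinoza (1993-02-02) before Adeyemi (2002-03-07) before Castillo (2002-04-21).
Full order: Kowalski, Tanaka, Espinoza, Adeyemi, Castillo, Takahashi.

Kowalski, Tanaka, Espinoza, Adeyemi, Castillo, Takahashi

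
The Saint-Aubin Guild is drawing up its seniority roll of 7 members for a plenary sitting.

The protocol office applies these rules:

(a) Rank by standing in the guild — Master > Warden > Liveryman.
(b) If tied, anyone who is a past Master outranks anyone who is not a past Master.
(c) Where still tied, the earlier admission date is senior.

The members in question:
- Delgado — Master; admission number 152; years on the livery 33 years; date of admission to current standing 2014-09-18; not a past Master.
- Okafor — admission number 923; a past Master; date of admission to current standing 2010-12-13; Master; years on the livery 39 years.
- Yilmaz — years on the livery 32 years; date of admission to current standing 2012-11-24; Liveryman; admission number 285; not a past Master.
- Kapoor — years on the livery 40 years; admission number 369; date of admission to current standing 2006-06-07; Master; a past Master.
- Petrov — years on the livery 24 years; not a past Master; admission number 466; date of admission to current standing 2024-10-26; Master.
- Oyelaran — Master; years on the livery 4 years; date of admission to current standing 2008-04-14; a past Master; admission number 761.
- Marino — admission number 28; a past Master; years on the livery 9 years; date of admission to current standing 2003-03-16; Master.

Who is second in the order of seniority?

By standing in the guild: Marino, Kapoor, Oyelaran, Okafor, Delgado and Petrov (Master); then Yilmaz (Liveryman).
Among Marino, Kapoor, Oyelaran, Okafor, Delgado and Petrov, a past Master before not a past Master: Marino, Kapoor, Oyelaran and Okafor (a past Master) before Delgado and Petrov (not a past Master).
Among Marino, Kapoor, Oyelaran and Okafor, by date of admission to current standing (earlier first): Marino (2003-03-16) before Kapoor (2006-06-07) before Oyelaran (2008-04-14) before Okafor (2010-12-13).
Among Delgado and Petrov, by date of admission to current standing (earlier first): Delgado (2014-09-18) before Petrov (2024-10-26).
Order: Marino, Kapoor, Oyelaran, Okafor, Delgado, Petrov, Yilmaz.

Kapoor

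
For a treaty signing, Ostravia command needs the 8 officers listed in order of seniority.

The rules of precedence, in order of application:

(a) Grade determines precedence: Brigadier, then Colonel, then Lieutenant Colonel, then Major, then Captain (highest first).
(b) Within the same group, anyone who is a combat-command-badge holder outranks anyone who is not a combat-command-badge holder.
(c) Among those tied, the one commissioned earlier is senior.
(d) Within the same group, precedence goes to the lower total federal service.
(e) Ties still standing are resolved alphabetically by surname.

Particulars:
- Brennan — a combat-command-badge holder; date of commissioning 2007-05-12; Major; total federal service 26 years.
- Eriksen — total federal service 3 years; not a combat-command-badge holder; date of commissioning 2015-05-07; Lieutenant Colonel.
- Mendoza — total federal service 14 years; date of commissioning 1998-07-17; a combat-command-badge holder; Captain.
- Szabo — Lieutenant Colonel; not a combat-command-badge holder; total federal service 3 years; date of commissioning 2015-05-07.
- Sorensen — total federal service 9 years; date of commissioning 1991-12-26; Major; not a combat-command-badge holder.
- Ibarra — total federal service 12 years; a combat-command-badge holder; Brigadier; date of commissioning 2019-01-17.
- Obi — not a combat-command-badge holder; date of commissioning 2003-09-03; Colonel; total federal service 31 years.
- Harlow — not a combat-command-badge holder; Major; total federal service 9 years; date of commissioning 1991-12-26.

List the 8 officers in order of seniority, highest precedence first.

Ibarra, Obi, Eriksen, Szabo, Brennan, Harlow, Sorensen, Mendoza

By grade: Ibarra (Brigadier); then Obi (Colonel); then Eriksen and Szabo (Lieutenant Colonel); then Brennan, Harlow and Sorensen (Major); then Mendoza (Captain).
Eriksen and Szabo are each not a combat-command-badge holder, so the next rule applies.
Eriksen and Szabo both have date of commissioning 2015-05-07, so the next rule applies.
Eriksen and Szabo both have total federal service 3 years, so the next rule applies.
Among Eriksen and Szabo, alphabetically by surname: Eriksen before Szabo.
Among Brennan, Harlow and Sorensen, a combat-command-badge holder before not a combat-command-badge holder: Brennan (a combat-command-badge holder) before Harlow and Sorensen (not a combat-command-badge holder).
Harlow and Sorensen both have date of commissioning 1991-12-26, so the next rule applies.
Harlow and Sorensen both have total federal service 9 years, so the next rule applies.
Among Harlow and Sorensen, alphabetically by surname: Harlow before Sorensen.
Full order: Ibarra, Obi, Eriksen, Szabo, Brennan, Harlow, Sorensen, Mendoza.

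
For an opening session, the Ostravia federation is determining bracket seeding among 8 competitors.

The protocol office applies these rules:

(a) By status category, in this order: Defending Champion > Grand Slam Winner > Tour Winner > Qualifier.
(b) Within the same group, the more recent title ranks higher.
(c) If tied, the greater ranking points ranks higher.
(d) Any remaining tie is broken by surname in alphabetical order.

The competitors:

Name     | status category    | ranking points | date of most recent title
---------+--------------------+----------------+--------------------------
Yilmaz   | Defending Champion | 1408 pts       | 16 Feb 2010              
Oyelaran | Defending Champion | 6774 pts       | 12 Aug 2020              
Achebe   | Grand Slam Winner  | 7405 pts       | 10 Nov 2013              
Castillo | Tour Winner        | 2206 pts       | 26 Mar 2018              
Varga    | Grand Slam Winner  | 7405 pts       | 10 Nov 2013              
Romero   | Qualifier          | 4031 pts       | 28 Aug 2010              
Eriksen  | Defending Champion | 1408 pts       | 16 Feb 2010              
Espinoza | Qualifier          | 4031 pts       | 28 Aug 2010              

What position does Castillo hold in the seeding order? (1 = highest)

By status category: Oyelaran, Eriksen and Yilmaz (Defending Champion); then Achebe and Varga (Grand Slam Winner); then Castillo (Tour Winner); then Espinoza and Romero (Qualifier).
Among Oyelaran, Eriksen and Yilmaz, by date of most recent title (later first): Oyelaran (12 Aug 2020) before Eriksen and Yilmaz (16 Feb 2010).
Eriksen and Yilmaz both have ranking points 1408 pts, so the next rule applies.
Among Eriksen and Yilmaz, alphabetically by surname: Eriksen before Yilmaz.
Achebe and Varga both have date of most recent title 10 Nov 2013, so the next rule applies.
Achebe and Varga both have ranking points 7405 pts, so the next rule applies.
Among Achebe and Varga, alphabetically by surname: Achebe before Varga.
Espinoza and Romero both have date of most recent title 28 Aug 2010, so the next rule applies.
Espinoza and Romero both have ranking points 4031 pts, so the next rule applies.
Among Espinoza and Romero, alphabetically by surname: Espinoza before Romero.
Order: Oyelaran, Eriksen, Yilmaz, Achebe, Varga, Castillo, Espinoza, Romero. So position 6.

6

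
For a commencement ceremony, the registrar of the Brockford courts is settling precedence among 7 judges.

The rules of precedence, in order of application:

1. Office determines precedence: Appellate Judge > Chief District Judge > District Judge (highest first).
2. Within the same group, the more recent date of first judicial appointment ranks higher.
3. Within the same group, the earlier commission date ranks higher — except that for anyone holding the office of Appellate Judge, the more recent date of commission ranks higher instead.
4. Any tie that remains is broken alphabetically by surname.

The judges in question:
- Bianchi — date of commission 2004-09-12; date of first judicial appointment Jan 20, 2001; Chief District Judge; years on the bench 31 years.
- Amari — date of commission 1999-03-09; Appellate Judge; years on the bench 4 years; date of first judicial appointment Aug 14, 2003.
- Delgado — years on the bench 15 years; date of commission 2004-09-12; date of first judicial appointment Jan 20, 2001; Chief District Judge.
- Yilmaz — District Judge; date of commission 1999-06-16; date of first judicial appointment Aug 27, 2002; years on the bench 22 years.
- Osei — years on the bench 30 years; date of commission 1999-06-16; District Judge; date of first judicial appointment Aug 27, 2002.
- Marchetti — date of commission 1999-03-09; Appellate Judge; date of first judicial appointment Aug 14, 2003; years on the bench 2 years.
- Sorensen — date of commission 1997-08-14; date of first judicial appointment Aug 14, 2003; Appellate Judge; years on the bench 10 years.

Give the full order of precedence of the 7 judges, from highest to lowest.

By office: Amari, Marchetti and Sorensen (Appellate Judge); then Bianchi and Delgado (Chief District Judge); then Osei and Yilmaz (District Judge).
Amari, Marchetti and Sorensen all have date of first judicial appointment Aug 14, 2003, so the next rule applies.
Among Amari, Marchetti and Sorensen, by date of commission (later first) (reversed rule for this group): Amari and Marchetti (1999-03-09) before Sorensen (1997-08-14).
Among Amari and Marchetti, alphabetically by surname: Amari before Marchetti.
Bianchi and Delgado both have date of first judicial appointment Jan 20, 2001, so the next rule applies.
Bianchi and Delgado both have date of commission 2004-09-12, so the next rule applies.
Among Bianchi and Delgado, alphabetically by surname: Bianchi before Delgado.
Osei and Yilmaz both have date of first judicial appointment Aug 27, 2002, so the next rule applies.
Osei and Yilmaz both have date of commission 1999-06-16, so the next rule applies.
Among Osei and Yilmaz, alphabetically by surname: Osei before Yilmaz.
Full order: Amari, Marchetti, Sorensen, Bianchi, Delgado, Osei, Yilmaz.

Amari, Marchetti, Sorensen, Bianchi, Delgado, Osei, Yilmaz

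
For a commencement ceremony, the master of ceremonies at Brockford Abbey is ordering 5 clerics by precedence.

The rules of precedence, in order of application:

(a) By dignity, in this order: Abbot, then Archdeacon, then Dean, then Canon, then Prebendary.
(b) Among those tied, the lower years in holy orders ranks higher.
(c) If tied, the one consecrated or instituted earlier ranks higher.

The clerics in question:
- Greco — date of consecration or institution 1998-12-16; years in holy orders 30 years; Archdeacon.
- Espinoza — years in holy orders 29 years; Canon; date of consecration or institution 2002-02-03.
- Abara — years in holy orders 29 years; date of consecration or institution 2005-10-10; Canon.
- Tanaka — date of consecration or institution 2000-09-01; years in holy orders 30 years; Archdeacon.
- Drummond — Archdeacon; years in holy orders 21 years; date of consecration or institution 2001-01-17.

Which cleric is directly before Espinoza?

By dignity: Drummond, Greco and Tanaka (Archdeacon); then Espinoza and Abara (Canon).
Among Drummond, Greco and Tanaka, by years in holy orders (lower first): Drummond (21 years) before Greco and Tanaka (30 years).
Among Greco and Tanaka, by date of consecration or institution (earlier first): Greco (1998-12-16) before Tanaka (2000-09-01).
Espinoza and Abara both have years in holy orders 29 years, so the next rule applies.
Among Espinoza and Abara, by date of consecration or institution (earlier first): Espinoza (2002-02-03) before Abara (2005-10-10).
Order: Drummond, Greco, Tanaka, Espinoza, Abara.

Tanaka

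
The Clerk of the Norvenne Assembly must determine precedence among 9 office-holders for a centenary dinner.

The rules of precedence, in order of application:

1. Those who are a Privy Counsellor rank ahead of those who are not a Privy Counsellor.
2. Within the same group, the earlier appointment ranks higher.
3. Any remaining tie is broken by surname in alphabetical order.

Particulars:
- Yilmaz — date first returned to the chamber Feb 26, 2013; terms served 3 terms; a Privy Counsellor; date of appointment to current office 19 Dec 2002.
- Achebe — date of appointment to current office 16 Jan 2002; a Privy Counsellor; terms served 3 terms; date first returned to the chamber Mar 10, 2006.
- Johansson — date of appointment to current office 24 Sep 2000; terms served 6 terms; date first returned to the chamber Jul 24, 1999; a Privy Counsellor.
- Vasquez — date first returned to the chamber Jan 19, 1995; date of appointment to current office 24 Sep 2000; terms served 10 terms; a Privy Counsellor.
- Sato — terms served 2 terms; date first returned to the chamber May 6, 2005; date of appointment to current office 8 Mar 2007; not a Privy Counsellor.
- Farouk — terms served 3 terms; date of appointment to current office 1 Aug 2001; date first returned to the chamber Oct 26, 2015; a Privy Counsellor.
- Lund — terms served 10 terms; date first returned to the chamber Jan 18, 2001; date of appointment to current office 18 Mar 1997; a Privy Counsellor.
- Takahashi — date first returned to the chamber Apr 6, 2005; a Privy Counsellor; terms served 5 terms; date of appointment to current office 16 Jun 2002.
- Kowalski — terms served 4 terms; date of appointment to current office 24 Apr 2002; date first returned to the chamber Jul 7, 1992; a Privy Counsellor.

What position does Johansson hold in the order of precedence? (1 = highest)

2

By the first rule: Lund, Johansson, Vasquez, Farouk, Achebe, Kowalski, Takahashi and Yilmaz (each a Privy Counsellor); then Sato (not a Privy Counsellor).
Among Lund, Johansson, Vasquez, Farouk, Achebe, Kowalski, Takahashi and Yilmaz, by date of appointment to current office (earlier first): Lund (18 Mar 1997) before Johansson and Vasquez (24 Sep 2000) before Farouk (1 Aug 2001) before Achebe (16 Jan 2002) before Kowalski (24 Apr 2002) before Takahashi (16 Jun 2002) before Yilmaz (19 Dec 2002).
Among Johansson and Vasquez, alphabetically by surname: Johansson before Vasquez.
Order: Lund, Johansson, Vasquez, Farouk, Achebe, Kowalski, Takahashi, Yilmaz, Sato. So position 2.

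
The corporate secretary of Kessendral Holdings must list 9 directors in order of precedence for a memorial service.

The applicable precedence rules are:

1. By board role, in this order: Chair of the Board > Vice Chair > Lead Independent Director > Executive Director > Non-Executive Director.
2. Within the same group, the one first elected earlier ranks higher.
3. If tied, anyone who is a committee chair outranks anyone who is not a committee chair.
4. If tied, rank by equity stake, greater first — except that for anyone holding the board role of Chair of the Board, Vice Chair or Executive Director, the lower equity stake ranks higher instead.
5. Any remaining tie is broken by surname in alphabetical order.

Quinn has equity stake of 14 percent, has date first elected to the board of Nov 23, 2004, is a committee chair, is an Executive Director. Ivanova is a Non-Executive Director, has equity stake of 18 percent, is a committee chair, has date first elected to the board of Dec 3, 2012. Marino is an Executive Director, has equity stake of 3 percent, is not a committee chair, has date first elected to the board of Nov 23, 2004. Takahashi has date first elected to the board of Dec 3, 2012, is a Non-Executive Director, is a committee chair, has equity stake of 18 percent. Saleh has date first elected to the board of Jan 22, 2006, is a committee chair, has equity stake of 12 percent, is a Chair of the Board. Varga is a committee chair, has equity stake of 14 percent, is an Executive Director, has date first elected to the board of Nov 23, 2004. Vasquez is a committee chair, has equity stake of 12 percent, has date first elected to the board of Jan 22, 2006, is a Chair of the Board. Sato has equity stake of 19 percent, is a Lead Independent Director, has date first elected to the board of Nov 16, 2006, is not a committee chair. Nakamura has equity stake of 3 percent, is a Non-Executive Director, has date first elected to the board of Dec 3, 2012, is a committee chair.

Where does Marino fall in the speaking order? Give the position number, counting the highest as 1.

By board role: Saleh and Vasquez (Chair of the Board); then Sato (Lead Independent Director); then Quinn, Varga and Marino (Executive Director); then Ivanova, Takahashi and Nakamura (Non-Executive Director).
Saleh and Vasquez both have date first elected to the board Jan 22, 2006, so the next rule applies.
Saleh and Vasquez are each a committee chair, so the next rule applies.
Saleh and Vasquez both have equity stake 12 percent, so the next rule applies.
Among Saleh and Vasquez, alphabetically by surname: Saleh before Vasquez.
Quinn, Varga and Marino all have date first elected to the board Nov 23, 2004, so the next rule applies.
Among Quinn, Varga and Marino, a committee chair before not a committee chair: Quinn and Varga (a committee chair) before Marino (not a committee chair).
Quinn and Varga both have equity stake 14 percent, so the next rule applies.
Among Quinn and Varga, alphabetically by surname: Quinn before Varga.
Ivanova, Takahashi and Nakamura all have date first elected to the board Dec 3, 2012, so the next rule applies.
Ivanova, Takahashi and Nakamura are each a committee chair, so the next rule applies.
Among Ivanova, Takahashi and Nakamura, by equity stake (higher first): Ivanova and Takahashi (18 percent) before Nakamura (3 percent).
Among Ivanova and Takahashi, alphabetically by surname: Ivanova before Takahashi.
Order: Saleh, Vasquez, Sato, Quinn, Varga, Marino, Ivanova, Takahashi, Nakamura. So position 6.

6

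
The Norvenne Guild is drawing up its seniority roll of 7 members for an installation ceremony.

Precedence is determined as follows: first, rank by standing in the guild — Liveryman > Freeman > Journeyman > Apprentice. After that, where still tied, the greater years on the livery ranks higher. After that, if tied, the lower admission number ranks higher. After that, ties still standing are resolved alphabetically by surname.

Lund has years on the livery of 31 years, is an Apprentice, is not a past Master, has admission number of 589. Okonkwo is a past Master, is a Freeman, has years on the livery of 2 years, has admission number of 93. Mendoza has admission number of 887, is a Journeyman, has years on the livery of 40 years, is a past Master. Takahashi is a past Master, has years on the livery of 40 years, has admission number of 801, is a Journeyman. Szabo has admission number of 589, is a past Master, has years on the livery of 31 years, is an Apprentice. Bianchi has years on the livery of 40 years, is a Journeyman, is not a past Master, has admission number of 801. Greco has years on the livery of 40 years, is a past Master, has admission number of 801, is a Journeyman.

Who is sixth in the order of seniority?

By standing in the guild: Okonkwo (Freeman); then Bianchi, Greco, Takahashi and Mendoza (Journeyman); then Lund and Szabo (Apprentice).
Bianchi, Greco, Takahashi and Mendoza all have years on the livery 40 years, so the next rule applies.
Among Bianchi, Greco, Takahashi and Mendoza, by admission number (lower first): Bianchi, Greco and Takahashi (801) before Mendoza (887).
Among Bianchi, Greco and Takahashi, alphabetically by surname: Bianchi before Greco before Takahashi.
Lund and Szabo both have years on the livery 31 years, so the next rule applies.
Lund and Szabo both have admission number 589, so the next rule applies.
Among Lund and Szabo, alphabetically by surname: Lund before Szabo.
Order: Okonkwo, Bianchi, Greco, Takahashi, Mendoza, Lund, Szabo.

Lund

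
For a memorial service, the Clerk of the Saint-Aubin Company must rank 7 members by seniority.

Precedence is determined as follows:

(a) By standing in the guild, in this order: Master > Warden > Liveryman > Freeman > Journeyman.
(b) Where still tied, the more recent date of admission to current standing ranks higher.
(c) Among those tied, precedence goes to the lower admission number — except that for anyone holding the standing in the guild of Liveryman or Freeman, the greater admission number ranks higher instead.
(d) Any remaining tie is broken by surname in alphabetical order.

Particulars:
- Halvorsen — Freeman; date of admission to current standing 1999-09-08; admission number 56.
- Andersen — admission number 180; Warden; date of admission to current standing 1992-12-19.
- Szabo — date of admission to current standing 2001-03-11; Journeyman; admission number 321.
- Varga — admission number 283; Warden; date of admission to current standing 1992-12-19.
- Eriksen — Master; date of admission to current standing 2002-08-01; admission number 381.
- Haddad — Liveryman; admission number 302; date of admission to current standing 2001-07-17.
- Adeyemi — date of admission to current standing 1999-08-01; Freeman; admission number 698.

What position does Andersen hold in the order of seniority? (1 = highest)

2

By standing in the guild: Eriksen (Master); then Andersen and Varga (Warden); then Haddad (Liveryman); then Halvorsen and Adeyemi (Freeman); then Szabo (Journeyman).
Andersen and Varga both have date of admission to current standing 1992-12-19, so the next rule applies.
Among Andersen and Varga, by admission number (lower first): Andersen (180) before Varga (283).
Among Halvorsen and Adeyemi, by date of admission to current standing (later first): Halvorsen (1999-09-08) before Adeyemi (1999-08-01).
Order: Eriksen, Andersen, Varga, Haddad, Halvorsen, Adeyemi, Szabo. So position 2.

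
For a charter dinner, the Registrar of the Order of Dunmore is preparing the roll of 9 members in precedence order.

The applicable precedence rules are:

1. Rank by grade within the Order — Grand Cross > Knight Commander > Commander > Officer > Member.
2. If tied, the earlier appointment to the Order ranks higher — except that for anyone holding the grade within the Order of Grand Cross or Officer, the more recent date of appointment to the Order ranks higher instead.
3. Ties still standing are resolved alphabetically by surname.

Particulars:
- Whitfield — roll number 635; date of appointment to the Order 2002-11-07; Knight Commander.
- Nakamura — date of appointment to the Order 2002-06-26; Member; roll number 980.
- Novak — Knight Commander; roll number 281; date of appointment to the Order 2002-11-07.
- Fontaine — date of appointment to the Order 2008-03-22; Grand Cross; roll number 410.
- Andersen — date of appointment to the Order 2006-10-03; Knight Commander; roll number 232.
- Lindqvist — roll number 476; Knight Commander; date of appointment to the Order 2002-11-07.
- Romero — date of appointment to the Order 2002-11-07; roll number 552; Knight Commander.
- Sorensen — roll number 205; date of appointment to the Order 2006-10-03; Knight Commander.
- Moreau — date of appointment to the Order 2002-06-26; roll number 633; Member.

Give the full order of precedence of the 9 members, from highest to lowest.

Fontaine, Lindqvist, Novak, Romero, Whitfield, Andersen, Sorensen, Moreau, Nakamura

By grade within the Order: Fontaine (Grand Cross); then Lindqvist, Novak, Romero, Whitfield, Andersen and Sorensen (Knight Commander); then Moreau and Nakamura (Member).
Among Lindqvist, Novak, Romero, Whitfield, Andersen and Sorensen, by date of appointment to the Order (earlier first): Lindqvist, Novak, Romero and Whitfield (2002-11-07) before Andersen and Sorensen (2006-10-03).
Among Lindqvist, Novak, Romero and Whitfield, alphabetically by surname: Lindqvist before Novak before Romero before Whitfield.
Among Andersen and Sorensen, alphabetically by surname: Andersen before Sorensen.
Moreau and Nakamura both have date of appointment to the Order 2002-06-26, so the next rule applies.
Among Moreau and Nakamura, alphabetically by surname: Moreau before Nakamura.
Full order: Fontaine, Lindqvist, Novak, Romero, Whitfield, Andersen, Sorensen, Moreau, Nakamura.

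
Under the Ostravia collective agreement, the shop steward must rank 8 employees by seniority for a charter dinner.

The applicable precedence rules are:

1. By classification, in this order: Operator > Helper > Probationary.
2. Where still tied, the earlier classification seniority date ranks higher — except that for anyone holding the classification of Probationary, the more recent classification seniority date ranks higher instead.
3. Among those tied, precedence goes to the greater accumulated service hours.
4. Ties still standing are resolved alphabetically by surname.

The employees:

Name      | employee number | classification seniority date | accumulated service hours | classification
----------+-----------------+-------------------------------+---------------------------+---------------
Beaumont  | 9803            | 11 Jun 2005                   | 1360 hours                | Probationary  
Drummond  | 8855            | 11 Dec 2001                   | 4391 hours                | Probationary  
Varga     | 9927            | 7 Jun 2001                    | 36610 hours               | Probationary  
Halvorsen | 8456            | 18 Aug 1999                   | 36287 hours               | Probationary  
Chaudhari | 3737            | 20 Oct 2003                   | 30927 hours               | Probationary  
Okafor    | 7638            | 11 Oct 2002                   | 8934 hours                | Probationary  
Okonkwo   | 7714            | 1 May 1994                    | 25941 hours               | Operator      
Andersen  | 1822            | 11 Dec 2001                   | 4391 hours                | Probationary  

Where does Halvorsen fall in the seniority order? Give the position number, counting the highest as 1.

8

By classification: Okonkwo (Operator); then Beaumont, Chaudhari, Okafor, Andersen, Drummond, Varga and Halvorsen (Probationary).
Among Beaumont, Chaudhari, Okafor, Andersen, Drummond, Varga and Halvorsen, by classification seniority date (later first) (reversed rule for this group): Beaumont (11 Jun 2005) before Chaudhari (20 Oct 2003) before Okafor (11 Oct 2002) before Andersen and Drummond (11 Dec 2001) before Varga (7 Jun 2001) before Halvorsen (18 Aug 1999).
Andersen and Drummond both have accumulated service hours 4391 hours, so the next rule applies.
Among Andersen and Drummond, alphabetically by surname: Andersen before Drummond.
Order: Okonkwo, Beaumont, Chaudhari, Okafor, Andersen, Drummond, Varga, Halvorsen. So position 8.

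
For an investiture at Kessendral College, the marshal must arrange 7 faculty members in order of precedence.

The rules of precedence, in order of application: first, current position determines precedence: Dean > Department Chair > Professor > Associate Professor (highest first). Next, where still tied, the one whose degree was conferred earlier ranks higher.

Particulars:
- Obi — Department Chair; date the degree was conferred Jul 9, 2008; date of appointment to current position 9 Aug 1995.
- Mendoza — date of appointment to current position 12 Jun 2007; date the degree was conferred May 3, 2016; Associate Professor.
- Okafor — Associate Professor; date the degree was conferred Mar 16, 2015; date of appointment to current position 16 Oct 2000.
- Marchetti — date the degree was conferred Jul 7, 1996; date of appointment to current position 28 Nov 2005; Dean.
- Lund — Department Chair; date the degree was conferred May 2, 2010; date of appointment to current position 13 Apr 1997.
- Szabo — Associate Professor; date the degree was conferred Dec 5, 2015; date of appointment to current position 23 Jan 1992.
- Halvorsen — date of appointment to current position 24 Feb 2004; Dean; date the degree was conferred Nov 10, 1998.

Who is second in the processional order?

By current position: Marchetti and Halvorsen (Dean); then Obi and Lund (Department Chair); then Okafor, Szabo and Mendoza (Associate Professor).
Among Marchetti and Halvorsen, by date the degree was conferred (earlier first): Marchetti (Jul 7, 1996) before Halvorsen (Nov 10, 1998).
Among Obi and Lund, by date the degree was conferred (earlier first): Obi (Jul 9, 2008) before Lund (May 2, 2010).
Among Okafor, Szabo and Mendoza, by date the degree was conferred (earlier first): Okafor (Mar 16, 2015) before Szabo (Dec 5, 2015) before Mendoza (May 3, 2016).
Order: Marchetti, Halvorsen, Obi, Lund, Okafor, Szabo, Mendoza.

Halvorsen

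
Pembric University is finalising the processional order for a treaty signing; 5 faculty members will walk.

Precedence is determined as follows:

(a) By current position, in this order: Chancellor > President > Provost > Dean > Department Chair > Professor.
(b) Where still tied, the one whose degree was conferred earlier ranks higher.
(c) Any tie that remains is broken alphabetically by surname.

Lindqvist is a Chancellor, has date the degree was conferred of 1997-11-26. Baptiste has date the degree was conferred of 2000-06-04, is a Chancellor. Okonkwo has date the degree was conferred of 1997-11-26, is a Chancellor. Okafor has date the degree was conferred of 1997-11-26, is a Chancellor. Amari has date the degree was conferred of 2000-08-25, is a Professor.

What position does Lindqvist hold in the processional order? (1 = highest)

1

By current position: Lindqvist, Okafor, Okonkwo and Baptiste (Chancellor); then Amari (Professor).
Among Lindqvist, Okafor, Okonkwo and Baptiste, by date the degree was conferred (earlier first): Lindqvist, Okafor and Okonkwo (1997-11-26) before Baptiste (2000-06-04).
Among Lindqvist, Okafor and Okonkwo, alphabetically by surname: Lindqvist before Okafor before Okonkwo.
Order: Lindqvist, Okafor, Okonkwo, Baptiste, Amari. So position 1.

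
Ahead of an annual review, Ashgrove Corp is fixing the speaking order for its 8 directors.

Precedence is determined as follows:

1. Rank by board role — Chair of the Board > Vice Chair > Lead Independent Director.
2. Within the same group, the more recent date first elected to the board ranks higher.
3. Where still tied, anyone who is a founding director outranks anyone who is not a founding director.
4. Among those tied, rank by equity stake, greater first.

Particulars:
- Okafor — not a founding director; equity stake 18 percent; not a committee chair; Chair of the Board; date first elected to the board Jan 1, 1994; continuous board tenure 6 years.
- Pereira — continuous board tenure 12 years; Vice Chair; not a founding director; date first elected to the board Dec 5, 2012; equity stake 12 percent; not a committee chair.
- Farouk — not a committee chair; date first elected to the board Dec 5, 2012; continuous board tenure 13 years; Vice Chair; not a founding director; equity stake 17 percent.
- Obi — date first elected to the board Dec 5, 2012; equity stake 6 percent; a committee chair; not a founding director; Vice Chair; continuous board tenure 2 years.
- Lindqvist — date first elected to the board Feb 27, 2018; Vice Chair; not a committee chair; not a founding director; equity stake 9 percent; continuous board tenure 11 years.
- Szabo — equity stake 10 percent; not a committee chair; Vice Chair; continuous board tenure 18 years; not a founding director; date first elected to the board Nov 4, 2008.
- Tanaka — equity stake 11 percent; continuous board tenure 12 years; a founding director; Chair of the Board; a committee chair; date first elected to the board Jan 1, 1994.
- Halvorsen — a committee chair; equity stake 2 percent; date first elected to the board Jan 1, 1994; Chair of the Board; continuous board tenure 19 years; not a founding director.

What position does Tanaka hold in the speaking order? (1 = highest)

1

By board role: Tanaka, Okafor and Halvorsen (Chair of the Board); then Lindqvist, Farouk, Pereira, Obi and Szabo (Vice Chair).
Tanaka, Okafor and Halvorsen all have date first elected to the board Jan 1, 1994, so the next rule applies.
Among Tanaka, Okafor and Halvorsen, a founding director before not a founding director: Tanaka (a founding director) before Okafor and Halvorsen (not a founding director).
Among Okafor and Halvorsen, by equity stake (higher first): Okafor (18 percent) before Halvorsen (2 percent).
Among Lindqvist, Farouk, Pereira, Obi and Szabo, by date first elected to the board (later first): Lindqvist (Feb 27, 2018) before Farouk, Pereira and Obi (Dec 5, 2012) before Szabo (Nov 4, 2008).
Farouk, Pereira and Obi are each not a founding director, so the next rule applies.
Among Farouk, Pereira and Obi, by equity stake (higher first): Farouk (17 percent) before Pereira (12 percent) before Obi (6 percent).
Order: Tanaka, Okafor, Halvorsen, Lindqvist, Farouk, Pereira, Obi, Szabo. So position 1.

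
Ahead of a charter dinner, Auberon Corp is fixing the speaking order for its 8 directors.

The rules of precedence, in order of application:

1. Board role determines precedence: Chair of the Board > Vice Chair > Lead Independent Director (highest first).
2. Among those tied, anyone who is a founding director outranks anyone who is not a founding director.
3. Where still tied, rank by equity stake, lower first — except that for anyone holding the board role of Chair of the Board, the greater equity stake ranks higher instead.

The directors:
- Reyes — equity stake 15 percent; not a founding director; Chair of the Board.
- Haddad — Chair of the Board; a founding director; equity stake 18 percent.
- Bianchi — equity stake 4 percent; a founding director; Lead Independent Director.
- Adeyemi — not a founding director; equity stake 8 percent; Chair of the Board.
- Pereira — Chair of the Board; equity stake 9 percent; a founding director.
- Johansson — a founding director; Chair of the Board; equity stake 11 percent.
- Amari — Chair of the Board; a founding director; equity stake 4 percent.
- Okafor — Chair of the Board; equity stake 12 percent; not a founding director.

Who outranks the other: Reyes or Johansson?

By board role: Haddad, Johansson, Pereira, Amari, Reyes, Okafor and Adeyemi (Chair of the Board); then Bianchi (Lead Independent Director).
Among Haddad, Johansson, Pereira, Amari, Reyes, Okafor and Adeyemi, a founding director before not a founding director: Haddad, Johansson, Pereira and Amari (a founding director) before Reyes, Okafor and Adeyemi (not a founding director).
Among Haddad, Johansson, Pereira and Amari, by equity stake (higher first) (reversed rule for this group): Haddad (18 percent) before Johansson (11 percent) before Pereira (9 percent) before Amari (4 percent).
Among Reyes, Okafor and Adeyemi, by equity stake (higher first) (reversed rule for this group): Reyes (15 percent) before Okafor (12 percent) before Adeyemi (8 percent).
So Johansson takes precedence.

Johansson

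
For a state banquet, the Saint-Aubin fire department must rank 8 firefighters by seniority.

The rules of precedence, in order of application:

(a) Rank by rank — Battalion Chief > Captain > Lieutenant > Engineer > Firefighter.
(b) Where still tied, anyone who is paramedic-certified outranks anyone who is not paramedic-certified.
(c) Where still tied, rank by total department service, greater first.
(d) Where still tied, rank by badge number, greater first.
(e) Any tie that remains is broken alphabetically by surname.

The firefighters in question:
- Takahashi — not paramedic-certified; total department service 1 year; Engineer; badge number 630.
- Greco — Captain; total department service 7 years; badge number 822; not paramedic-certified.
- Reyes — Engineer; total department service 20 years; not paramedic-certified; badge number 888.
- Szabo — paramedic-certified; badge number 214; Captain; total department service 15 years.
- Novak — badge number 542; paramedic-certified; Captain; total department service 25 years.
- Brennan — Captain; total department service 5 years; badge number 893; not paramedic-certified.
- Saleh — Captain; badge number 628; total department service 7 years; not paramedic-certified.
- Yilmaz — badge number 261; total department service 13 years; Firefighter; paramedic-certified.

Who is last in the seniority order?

Yilmaz

By rank: Novak, Szabo, Greco, Saleh and Brennan (Captain); then Reyes and Takahashi (Engineer); then Yilmaz (Firefighter).
Among Novak, Szabo, Greco, Saleh and Brennan, paramedic-certified before not paramedic-certified: Novak and Szabo (paramedic-certified) before Greco, Saleh and Brennan (not paramedic-certified).
Among Novak and Szabo, by total department service (higher first): Novak (25 years) before Szabo (15 years).
Among Greco, Saleh and Brennan, by total department service (higher first): Greco and Saleh (7 years) before Brennan (5 years).
Among Greco and Saleh, by badge number (higher first): Greco (822) before Saleh (628).
Reyes and Takahashi are each not paramedic-certified, so the next rule applies.
Among Reyes and Takahashi, by total department service (higher first): Reyes (20 years) before Takahashi (1 year).
Order: Novak, Szabo, Greco, Saleh, Brennan, Reyes, Takahashi, Yilmaz.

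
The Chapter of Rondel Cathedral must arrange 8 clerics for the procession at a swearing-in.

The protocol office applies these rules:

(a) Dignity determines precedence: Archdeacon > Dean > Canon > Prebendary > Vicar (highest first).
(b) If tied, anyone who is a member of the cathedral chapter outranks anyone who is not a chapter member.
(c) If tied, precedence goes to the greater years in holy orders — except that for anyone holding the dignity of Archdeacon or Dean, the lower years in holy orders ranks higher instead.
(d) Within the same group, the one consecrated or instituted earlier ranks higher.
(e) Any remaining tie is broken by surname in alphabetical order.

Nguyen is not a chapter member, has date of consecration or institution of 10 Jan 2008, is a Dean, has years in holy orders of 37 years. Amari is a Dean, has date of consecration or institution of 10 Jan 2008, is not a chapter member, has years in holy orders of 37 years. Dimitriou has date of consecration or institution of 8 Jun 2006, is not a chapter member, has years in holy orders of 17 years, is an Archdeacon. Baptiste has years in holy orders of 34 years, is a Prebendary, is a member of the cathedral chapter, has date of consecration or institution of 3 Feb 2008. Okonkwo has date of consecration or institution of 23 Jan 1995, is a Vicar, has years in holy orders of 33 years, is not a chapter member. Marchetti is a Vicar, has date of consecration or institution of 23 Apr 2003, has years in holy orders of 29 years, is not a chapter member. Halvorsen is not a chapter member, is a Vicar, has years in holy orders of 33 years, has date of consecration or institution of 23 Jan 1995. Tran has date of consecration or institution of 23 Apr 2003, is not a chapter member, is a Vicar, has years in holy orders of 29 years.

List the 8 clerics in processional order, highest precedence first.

Dimitriou, Amari, Nguyen, Baptiste, Halvorsen, Okonkwo, Marchetti, Tran

By dignity: Dimitriou (Archdeacon); then Amari and Nguyen (Dean); then Baptiste (Prebendary); then Halvorsen, Okonkwo, Marchetti and Tran (Vicar).
Amari and Nguyen are each not a chapter member, so the next rule applies.
Amari and Nguyen both have years in holy orders 37 years, so the next rule applies.
Amari and Nguyen both have date of consecration or institution 10 Jan 2008, so the next rule applies.
Among Amari and Nguyen, alphabetically by surname: Amari before Nguyen.
Halvorsen, Okonkwo, Marchetti and Tran are each not a chapter member, so the next rule applies.
Among Halvorsen, Okonkwo, Marchetti and Tran, by years in holy orders (higher first): Halvorsen and Okonkwo (33 years) before Marchetti and Tran (29 years).
Halvorsen and Okonkwo both have date of consecration or institution 23 Jan 1995, so the next rule applies.
Among Halvorsen and Okonkwo, alphabetically by surname: Halvorsen before Okonkwo.
Marchetti and Tran both have date of consecration or institution 23 Apr 2003, so the next rule applies.
Among Marchetti and Tran, alphabetically by surname: Marchetti before Tran.
Full order: Dimitriou, Amari, Nguyen, Baptiste, Halvorsen, Okonkwo, Marchetti, Tran.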